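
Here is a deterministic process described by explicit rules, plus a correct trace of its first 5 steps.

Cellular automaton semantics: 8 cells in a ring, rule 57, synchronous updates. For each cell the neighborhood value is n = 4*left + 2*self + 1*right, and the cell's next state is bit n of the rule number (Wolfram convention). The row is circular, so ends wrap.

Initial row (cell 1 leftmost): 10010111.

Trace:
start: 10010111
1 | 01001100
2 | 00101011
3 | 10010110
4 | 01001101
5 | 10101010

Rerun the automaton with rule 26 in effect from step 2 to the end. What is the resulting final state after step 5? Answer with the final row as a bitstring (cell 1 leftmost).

(re-executing steps 2..5 under rule 26; state before step 2: 01001100)
2 | 10111010
3 | 00100000
4 | 01010000
5 | 10001000

10001000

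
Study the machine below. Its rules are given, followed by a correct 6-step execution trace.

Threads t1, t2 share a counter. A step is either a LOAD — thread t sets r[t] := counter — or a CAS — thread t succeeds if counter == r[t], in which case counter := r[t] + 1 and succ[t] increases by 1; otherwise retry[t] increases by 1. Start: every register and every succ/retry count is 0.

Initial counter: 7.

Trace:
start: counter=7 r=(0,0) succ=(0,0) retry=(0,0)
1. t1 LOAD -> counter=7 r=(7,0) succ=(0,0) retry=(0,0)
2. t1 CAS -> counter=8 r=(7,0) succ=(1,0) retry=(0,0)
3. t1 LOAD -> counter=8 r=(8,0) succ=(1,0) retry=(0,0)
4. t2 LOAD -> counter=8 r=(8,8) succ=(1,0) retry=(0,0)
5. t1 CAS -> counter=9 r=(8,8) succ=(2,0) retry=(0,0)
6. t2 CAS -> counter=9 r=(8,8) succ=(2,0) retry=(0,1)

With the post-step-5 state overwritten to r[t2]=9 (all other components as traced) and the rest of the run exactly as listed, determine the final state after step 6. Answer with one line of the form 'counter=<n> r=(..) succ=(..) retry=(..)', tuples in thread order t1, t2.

state after step 5 := counter=9 r=(8,9) succ=(2,0) retry=(0,0)
6. t2 CAS -> counter=10 r=(8,9) succ=(2,1) retry=(0,0)

counter=10 r=(8,9) succ=(2,1) retry=(0,0)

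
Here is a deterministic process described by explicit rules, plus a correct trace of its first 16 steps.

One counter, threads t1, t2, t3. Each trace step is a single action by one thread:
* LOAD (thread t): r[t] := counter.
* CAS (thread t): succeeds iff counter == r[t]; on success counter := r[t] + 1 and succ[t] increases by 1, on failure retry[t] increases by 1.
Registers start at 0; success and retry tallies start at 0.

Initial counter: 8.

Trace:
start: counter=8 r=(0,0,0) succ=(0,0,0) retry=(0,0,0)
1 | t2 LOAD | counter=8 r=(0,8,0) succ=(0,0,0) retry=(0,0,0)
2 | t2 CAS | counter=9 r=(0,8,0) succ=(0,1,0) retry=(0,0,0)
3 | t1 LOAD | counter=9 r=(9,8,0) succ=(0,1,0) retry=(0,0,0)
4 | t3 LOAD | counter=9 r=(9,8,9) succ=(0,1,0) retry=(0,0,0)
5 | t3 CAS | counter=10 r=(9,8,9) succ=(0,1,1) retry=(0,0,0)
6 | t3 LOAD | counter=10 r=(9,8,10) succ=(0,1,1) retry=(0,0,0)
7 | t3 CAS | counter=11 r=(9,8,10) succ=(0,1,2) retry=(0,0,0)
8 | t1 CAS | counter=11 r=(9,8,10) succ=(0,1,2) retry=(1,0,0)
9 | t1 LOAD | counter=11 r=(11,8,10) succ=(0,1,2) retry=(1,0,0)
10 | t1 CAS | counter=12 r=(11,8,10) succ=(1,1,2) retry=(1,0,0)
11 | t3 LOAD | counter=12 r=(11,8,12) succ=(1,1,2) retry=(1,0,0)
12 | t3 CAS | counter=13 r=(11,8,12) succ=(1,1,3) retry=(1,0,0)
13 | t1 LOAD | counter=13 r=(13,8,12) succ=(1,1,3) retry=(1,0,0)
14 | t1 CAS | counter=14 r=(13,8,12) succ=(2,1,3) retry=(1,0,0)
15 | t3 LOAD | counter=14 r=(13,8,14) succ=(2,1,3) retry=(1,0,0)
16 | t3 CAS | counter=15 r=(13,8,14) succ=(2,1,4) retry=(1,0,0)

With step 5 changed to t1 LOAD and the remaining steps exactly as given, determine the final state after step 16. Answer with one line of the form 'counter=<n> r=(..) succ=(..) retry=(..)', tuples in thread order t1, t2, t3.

(re-executing from step 5 with the substitution; state before step 5: counter=9 r=(9,8,9) succ=(0,1,0) retry=(0,0,0))
5 | t1 LOAD | counter=9 r=(9,8,9) succ=(0,1,0) retry=(0,0,0)
6 | t3 LOAD | counter=9 r=(9,8,9) succ=(0,1,0) retry=(0,0,0)
7 | t3 CAS | counter=10 r=(9,8,9) succ=(0,1,1) retry=(0,0,0)
8 | t1 CAS | counter=10 r=(9,8,9) succ=(0,1,1) retry=(1,0,0)
9 | t1 LOAD | counter=10 r=(10,8,9) succ=(0,1,1) retry=(1,0,0)
10 | t1 CAS | counter=11 r=(10,8,9) succ=(1,1,1) retry=(1,0,0)
11 | t3 LOAD | counter=11 r=(10,8,11) succ=(1,1,1) retry=(1,0,0)
12 | t3 CAS | counter=12 r=(10,8,11) succ=(1,1,2) retry=(1,0,0)
13 | t1 LOAD | counter=12 r=(12,8,11) succ=(1,1,2) retry=(1,0,0)
14 | t1 CAS | counter=13 r=(12,8,11) succ=(2,1,2) retry=(1,0,0)
15 | t3 LOAD | counter=13 r=(12,8,13) succ=(2,1,2) retry=(1,0,0)
16 | t3 CAS | counter=14 r=(12,8,13) succ=(2,1,3) retry=(1,0,0)

counter=14 r=(12,8,13) succ=(2,1,3) retry=(1,0,0)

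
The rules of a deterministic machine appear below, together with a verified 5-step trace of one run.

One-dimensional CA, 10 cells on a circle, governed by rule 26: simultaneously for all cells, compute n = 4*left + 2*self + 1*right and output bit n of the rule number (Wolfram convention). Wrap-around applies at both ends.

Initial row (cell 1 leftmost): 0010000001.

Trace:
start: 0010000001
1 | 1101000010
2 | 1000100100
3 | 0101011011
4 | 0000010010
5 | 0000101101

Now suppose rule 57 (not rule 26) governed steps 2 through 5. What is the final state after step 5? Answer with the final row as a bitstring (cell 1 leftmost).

(re-executing steps 2..5 under rule 57; state before step 2: 1101000010)
2 | 1010111001
3 | 0101100101
4 | 1011010010
5 | 0110101001

0110101001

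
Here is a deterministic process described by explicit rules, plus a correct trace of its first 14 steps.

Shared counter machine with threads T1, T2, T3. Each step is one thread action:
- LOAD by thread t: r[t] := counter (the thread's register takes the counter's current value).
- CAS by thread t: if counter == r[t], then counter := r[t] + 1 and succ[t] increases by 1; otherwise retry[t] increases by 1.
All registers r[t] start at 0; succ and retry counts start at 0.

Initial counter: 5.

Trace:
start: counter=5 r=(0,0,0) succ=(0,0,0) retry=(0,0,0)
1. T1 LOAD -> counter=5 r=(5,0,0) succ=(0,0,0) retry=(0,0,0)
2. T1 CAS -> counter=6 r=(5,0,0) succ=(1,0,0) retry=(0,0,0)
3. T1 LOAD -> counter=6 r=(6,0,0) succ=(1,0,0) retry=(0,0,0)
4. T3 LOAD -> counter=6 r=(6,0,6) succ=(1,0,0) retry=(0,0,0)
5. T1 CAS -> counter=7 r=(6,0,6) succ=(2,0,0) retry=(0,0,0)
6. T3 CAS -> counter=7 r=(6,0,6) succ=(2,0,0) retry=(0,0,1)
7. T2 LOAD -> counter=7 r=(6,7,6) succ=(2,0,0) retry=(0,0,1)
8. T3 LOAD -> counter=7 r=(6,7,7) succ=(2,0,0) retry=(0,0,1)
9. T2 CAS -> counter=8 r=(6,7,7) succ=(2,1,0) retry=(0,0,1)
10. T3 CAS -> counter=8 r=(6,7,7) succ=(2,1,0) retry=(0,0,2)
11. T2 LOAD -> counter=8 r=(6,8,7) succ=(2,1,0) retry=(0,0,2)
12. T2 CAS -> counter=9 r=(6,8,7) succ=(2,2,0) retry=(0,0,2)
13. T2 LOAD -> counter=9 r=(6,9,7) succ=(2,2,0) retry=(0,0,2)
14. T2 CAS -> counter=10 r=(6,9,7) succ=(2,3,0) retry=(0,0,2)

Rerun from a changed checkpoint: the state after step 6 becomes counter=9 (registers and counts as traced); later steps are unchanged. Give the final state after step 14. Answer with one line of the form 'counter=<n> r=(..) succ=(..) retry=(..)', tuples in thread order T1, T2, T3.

counter=12 r=(6,11,9) succ=(2,3,0) retry=(0,0,2)

state after step 6 := counter=9 r=(6,0,6) succ=(2,0,0) retry=(0,0,1)
7. T2 LOAD -> counter=9 r=(6,9,6) succ=(2,0,0) retry=(0,0,1)
8. T3 LOAD -> counter=9 r=(6,9,9) succ=(2,0,0) retry=(0,0,1)
9. T2 CAS -> counter=10 r=(6,9,9) succ=(2,1,0) retry=(0,0,1)
10. T3 CAS -> counter=10 r=(6,9,9) succ=(2,1,0) retry=(0,0,2)
11. T2 LOAD -> counter=10 r=(6,10,9) succ=(2,1,0) retry=(0,0,2)
12. T2 CAS -> counter=11 r=(6,10,9) succ=(2,2,0) retry=(0,0,2)
13. T2 LOAD -> counter=11 r=(6,11,9) succ=(2,2,0) retry=(0,0,2)
14. T2 CAS -> counter=12 r=(6,11,9) succ=(2,3,0) retry=(0,0,2)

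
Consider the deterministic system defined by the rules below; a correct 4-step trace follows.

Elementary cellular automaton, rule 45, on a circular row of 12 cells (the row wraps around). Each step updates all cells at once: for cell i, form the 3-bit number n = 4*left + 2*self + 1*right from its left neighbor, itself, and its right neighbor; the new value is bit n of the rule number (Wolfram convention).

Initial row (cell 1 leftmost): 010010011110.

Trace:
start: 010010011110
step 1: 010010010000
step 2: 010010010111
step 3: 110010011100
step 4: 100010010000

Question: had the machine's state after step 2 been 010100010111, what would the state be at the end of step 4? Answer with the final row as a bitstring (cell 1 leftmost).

100011110000

state after step 2 := 010100010111
step 3: 111101011100
step 4: 100011110000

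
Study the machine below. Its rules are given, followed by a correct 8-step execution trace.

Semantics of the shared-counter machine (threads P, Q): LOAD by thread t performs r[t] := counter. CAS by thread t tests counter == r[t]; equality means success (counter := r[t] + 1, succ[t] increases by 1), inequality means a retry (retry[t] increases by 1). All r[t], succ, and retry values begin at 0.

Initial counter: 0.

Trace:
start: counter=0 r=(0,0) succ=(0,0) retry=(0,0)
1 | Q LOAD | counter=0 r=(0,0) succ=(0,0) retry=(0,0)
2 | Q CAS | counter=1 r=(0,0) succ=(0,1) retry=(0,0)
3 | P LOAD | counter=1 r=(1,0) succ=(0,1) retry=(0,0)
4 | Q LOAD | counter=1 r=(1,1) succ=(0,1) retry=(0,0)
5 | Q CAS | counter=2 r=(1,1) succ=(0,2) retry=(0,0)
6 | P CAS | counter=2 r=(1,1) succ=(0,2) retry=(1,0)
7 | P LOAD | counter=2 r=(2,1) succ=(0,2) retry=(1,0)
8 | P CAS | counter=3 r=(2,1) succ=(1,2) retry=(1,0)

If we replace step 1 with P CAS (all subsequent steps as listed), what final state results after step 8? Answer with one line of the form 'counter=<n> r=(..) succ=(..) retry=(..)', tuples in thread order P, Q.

(re-executing from step 1 with the substitution; state before step 1: counter=0 r=(0,0) succ=(0,0) retry=(0,0))
1 | P CAS | counter=1 r=(0,0) succ=(1,0) retry=(0,0)
2 | Q CAS | counter=1 r=(0,0) succ=(1,0) retry=(0,1)
3 | P LOAD | counter=1 r=(1,0) succ=(1,0) retry=(0,1)
4 | Q LOAD | counter=1 r=(1,1) succ=(1,0) retry=(0,1)
5 | Q CAS | counter=2 r=(1,1) succ=(1,1) retry=(0,1)
6 | P CAS | counter=2 r=(1,1) succ=(1,1) retry=(1,1)
7 | P LOAD | counter=2 r=(2,1) succ=(1,1) retry=(1,1)
8 | P CAS | counter=3 r=(2,1) succ=(2,1) retry=(1,1)

counter=3 r=(2,1) succ=(2,1) retry=(1,1)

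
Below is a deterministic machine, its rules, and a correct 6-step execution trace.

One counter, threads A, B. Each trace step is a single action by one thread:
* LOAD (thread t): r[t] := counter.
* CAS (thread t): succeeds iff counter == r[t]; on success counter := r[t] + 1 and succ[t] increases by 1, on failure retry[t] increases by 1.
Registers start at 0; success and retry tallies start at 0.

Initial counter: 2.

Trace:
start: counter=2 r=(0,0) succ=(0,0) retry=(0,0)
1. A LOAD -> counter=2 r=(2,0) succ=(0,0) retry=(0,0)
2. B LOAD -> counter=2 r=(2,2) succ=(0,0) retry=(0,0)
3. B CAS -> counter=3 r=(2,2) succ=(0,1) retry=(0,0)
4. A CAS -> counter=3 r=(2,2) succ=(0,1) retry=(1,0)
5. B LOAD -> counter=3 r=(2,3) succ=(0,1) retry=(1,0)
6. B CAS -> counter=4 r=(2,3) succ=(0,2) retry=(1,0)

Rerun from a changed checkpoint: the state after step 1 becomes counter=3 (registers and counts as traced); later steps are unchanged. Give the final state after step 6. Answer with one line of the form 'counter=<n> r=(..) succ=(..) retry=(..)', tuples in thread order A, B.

state after step 1 := counter=3 r=(2,0) succ=(0,0) retry=(0,0)
2. B LOAD -> counter=3 r=(2,3) succ=(0,0) retry=(0,0)
3. B CAS -> counter=4 r=(2,3) succ=(0,1) retry=(0,0)
4. A CAS -> counter=4 r=(2,3) succ=(0,1) retry=(1,0)
5. B LOAD -> counter=4 r=(2,4) succ=(0,1) retry=(1,0)
6. B CAS -> counter=5 r=(2,4) succ=(0,2) retry=(1,0)

counter=5 r=(2,4) succ=(0,2) retry=(1,0)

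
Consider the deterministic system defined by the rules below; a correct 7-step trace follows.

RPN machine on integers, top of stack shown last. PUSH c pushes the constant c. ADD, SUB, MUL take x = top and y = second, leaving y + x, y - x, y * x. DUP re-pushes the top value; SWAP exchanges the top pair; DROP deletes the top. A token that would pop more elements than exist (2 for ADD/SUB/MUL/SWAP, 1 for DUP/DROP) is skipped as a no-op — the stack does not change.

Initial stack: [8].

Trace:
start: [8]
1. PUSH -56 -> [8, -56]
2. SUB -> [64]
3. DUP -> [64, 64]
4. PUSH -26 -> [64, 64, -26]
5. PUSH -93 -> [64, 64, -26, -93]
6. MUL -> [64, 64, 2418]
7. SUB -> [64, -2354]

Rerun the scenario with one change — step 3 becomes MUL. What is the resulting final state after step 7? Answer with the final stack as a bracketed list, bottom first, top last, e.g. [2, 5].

(re-executing from step 3 with the substitution; state before step 3: [64])
3. MUL -> [64]
4. PUSH -26 -> [64, -26]
5. PUSH -93 -> [64, -26, -93]
6. MUL -> [64, 2418]
7. SUB -> [-2354]

[-2354]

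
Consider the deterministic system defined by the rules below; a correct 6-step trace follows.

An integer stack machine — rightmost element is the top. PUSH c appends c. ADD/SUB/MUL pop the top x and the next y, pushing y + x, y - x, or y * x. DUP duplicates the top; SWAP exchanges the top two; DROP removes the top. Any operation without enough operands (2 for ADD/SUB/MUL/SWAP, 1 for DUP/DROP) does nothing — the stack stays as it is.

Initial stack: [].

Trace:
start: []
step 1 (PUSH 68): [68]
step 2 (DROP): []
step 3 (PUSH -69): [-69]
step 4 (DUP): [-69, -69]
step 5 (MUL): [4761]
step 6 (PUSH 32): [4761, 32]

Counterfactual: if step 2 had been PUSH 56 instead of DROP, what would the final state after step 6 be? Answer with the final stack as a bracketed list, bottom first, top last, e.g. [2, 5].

(re-executing from step 2 with the substitution; state before step 2: [68])
step 2 (PUSH 56): [68, 56]
step 3 (PUSH -69): [68, 56, -69]
step 4 (DUP): [68, 56, -69, -69]
step 5 (MUL): [68, 56, 4761]
step 6 (PUSH 32): [68, 56, 4761, 32]

[68, 56, 4761, 32]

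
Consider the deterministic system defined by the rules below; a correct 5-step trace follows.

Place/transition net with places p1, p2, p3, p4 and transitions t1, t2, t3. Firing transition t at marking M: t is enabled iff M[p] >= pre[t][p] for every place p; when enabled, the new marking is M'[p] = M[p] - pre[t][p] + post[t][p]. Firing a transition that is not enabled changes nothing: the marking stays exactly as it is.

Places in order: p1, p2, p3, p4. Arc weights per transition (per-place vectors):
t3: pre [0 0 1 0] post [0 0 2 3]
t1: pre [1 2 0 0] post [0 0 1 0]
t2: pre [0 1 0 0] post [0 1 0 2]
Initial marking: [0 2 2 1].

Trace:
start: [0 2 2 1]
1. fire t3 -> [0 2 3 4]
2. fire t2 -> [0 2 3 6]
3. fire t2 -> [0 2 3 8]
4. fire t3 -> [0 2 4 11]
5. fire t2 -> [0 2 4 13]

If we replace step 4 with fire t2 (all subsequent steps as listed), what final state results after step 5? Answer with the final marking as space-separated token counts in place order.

0 2 3 12

(re-executing from step 4 with the substitution; state before step 4: [0 2 3 8])
4. fire t2 -> [0 2 3 10]
5. fire t2 -> [0 2 3 12]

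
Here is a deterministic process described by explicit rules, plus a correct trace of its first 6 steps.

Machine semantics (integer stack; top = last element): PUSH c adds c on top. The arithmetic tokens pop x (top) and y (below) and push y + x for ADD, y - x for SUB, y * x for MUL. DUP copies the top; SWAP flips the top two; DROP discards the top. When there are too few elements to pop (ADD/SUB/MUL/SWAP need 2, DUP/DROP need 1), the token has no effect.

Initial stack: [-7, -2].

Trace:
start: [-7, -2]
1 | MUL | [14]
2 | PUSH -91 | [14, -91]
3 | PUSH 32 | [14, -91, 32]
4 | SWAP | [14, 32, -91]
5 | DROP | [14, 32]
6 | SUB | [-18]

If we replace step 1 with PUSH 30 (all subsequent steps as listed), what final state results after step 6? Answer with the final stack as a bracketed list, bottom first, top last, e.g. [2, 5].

(re-executing from step 1 with the substitution; state before step 1: [-7, -2])
1 | PUSH 30 | [-7, -2, 30]
2 | PUSH -91 | [-7, -2, 30, -91]
3 | PUSH 32 | [-7, -2, 30, -91, 32]
4 | SWAP | [-7, -2, 30, 32, -91]
5 | DROP | [-7, -2, 30, 32]
6 | SUB | [-7, -2, -2]

[-7, -2, -2]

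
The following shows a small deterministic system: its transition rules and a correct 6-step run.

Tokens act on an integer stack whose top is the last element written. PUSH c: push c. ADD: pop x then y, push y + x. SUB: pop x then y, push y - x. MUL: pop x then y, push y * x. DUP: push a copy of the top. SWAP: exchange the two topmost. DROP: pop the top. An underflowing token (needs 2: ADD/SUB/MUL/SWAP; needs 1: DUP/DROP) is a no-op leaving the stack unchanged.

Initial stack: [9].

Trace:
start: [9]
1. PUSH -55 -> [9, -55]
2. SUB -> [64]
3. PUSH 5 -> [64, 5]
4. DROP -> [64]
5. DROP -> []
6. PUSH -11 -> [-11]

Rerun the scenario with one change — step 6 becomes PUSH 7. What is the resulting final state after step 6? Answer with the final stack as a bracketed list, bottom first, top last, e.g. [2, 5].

(re-executing from step 6 with the substitution; state before step 6: [])
6. PUSH 7 -> [7]

[7]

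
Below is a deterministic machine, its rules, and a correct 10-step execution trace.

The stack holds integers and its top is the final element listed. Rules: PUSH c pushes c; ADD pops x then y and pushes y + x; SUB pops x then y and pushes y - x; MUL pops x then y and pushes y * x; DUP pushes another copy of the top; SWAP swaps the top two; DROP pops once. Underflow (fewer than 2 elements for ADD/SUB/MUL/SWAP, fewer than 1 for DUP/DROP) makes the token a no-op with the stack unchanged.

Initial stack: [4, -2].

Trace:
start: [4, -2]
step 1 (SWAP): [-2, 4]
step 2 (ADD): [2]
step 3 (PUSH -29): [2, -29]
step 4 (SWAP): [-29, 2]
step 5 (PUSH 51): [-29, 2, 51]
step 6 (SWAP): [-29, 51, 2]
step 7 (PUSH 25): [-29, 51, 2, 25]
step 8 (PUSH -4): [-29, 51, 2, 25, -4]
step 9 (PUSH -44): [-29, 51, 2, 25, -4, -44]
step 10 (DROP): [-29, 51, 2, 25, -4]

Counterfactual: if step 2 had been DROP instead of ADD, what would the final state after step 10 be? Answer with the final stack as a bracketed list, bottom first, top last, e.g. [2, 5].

[-29, 51, -2, 25, -4]

(re-executing from step 2 with the substitution; state before step 2: [-2, 4])
step 2 (DROP): [-2]
step 3 (PUSH -29): [-2, -29]
step 4 (SWAP): [-29, -2]
step 5 (PUSH 51): [-29, -2, 51]
step 6 (SWAP): [-29, 51, -2]
step 7 (PUSH 25): [-29, 51, -2, 25]
step 8 (PUSH -4): [-29, 51, -2, 25, -4]
step 9 (PUSH -44): [-29, 51, -2, 25, -4, -44]
step 10 (DROP): [-29, 51, -2, 25, -4]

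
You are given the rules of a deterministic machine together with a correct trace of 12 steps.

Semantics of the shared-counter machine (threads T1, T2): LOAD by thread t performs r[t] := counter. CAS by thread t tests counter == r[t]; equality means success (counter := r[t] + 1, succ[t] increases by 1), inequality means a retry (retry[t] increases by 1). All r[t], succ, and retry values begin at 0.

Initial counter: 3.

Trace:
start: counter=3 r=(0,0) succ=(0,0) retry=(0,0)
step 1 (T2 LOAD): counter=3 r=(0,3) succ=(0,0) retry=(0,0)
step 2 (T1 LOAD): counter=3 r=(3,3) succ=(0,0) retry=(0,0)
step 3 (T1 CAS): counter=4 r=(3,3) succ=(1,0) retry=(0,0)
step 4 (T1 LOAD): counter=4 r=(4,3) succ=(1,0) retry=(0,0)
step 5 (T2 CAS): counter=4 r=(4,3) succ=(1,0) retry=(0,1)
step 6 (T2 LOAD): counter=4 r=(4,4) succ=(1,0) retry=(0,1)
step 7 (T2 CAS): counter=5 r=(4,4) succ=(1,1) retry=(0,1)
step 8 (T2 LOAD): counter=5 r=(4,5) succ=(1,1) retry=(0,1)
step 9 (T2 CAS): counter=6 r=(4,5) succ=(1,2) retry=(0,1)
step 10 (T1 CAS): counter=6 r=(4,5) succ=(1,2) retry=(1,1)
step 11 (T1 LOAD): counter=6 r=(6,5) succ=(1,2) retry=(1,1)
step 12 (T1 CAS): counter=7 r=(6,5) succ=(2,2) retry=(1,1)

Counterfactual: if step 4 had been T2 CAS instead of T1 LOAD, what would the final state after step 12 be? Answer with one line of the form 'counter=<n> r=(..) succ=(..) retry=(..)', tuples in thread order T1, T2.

(re-executing from step 4 with the substitution; state before step 4: counter=4 r=(3,3) succ=(1,0) retry=(0,0))
step 4 (T2 CAS): counter=4 r=(3,3) succ=(1,0) retry=(0,1)
step 5 (T2 CAS): counter=4 r=(3,3) succ=(1,0) retry=(0,2)
step 6 (T2 LOAD): counter=4 r=(3,4) succ=(1,0) retry=(0,2)
step 7 (T2 CAS): counter=5 r=(3,4) succ=(1,1) retry=(0,2)
step 8 (T2 LOAD): counter=5 r=(3,5) succ=(1,1) retry=(0,2)
step 9 (T2 CAS): counter=6 r=(3,5) succ=(1,2) retry=(0,2)
step 10 (T1 CAS): counter=6 r=(3,5) succ=(1,2) retry=(1,2)
step 11 (T1 LOAD): counter=6 r=(6,5) succ=(1,2) retry=(1,2)
step 12 (T1 CAS): counter=7 r=(6,5) succ=(2,2) retry=(1,2)

counter=7 r=(6,5) succ=(2,2) retry=(1,2)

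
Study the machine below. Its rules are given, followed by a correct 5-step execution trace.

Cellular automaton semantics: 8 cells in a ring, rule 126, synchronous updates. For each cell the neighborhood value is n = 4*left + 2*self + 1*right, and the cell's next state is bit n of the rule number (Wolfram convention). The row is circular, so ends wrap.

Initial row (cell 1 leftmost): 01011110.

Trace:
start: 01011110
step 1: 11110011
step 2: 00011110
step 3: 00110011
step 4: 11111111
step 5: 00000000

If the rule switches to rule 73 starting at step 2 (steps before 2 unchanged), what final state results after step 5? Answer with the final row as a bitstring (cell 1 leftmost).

11010010

(re-executing steps 2..5 under rule 73; state before step 2: 11110011)
step 2: 00010010
step 3: 11000000
step 4: 11011110
step 5: 11010010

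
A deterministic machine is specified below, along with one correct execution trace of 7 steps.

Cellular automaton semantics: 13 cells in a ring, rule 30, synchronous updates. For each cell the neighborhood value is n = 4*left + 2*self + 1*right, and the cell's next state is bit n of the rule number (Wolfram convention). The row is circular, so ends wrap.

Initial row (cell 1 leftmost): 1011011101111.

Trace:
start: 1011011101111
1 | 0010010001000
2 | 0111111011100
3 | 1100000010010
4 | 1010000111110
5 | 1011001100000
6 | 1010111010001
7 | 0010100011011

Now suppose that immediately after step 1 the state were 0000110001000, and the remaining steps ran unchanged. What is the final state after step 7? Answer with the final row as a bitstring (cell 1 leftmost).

1000000100101

state after step 1 := 0000110001000
2 | 0001101011100
3 | 0011001010010
4 | 0110111011111
5 | 0100100010000
6 | 1111110111000
7 | 1000000100101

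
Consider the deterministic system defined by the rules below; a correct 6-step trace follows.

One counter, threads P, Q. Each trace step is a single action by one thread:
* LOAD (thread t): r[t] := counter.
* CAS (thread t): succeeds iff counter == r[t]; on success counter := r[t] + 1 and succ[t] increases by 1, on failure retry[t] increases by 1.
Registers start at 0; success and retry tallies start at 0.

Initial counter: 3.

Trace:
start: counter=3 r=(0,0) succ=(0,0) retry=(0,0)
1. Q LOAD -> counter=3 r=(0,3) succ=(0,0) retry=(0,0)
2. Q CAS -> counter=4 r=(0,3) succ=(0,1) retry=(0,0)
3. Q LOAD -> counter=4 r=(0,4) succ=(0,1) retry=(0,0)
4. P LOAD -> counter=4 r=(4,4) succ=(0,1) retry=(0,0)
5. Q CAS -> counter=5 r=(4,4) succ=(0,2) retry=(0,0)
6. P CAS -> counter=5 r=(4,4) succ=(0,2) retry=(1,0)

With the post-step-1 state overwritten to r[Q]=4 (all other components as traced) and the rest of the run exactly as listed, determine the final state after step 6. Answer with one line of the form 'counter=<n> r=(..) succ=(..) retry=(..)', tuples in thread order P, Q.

state after step 1 := counter=3 r=(0,4) succ=(0,0) retry=(0,0)
2. Q CAS -> counter=3 r=(0,4) succ=(0,0) retry=(0,1)
3. Q LOAD -> counter=3 r=(0,3) succ=(0,0) retry=(0,1)
4. P LOAD -> counter=3 r=(3,3) succ=(0,0) retry=(0,1)
5. Q CAS -> counter=4 r=(3,3) succ=(0,1) retry=(0,1)
6. P CAS -> counter=4 r=(3,3) succ=(0,1) retry=(1,1)

counter=4 r=(3,3) succ=(0,1) retry=(1,1)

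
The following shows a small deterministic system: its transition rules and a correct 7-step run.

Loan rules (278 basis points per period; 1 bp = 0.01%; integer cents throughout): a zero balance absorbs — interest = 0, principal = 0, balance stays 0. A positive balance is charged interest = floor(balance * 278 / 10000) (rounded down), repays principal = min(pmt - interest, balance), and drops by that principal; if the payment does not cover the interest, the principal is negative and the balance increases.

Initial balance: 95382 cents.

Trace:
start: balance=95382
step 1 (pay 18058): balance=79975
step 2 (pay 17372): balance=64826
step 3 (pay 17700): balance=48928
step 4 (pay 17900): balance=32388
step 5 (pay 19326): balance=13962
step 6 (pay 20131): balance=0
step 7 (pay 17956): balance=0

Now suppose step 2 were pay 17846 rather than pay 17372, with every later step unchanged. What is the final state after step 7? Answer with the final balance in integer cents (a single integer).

(re-executing from step 2 with the substitution; state before step 2: balance=79975)
step 2 (pay 17846): balance=64352
step 3 (pay 17700): balance=48440
step 4 (pay 17900): balance=31886
step 5 (pay 19326): balance=13446
step 6 (pay 20131): balance=0
step 7 (pay 17956): balance=0

0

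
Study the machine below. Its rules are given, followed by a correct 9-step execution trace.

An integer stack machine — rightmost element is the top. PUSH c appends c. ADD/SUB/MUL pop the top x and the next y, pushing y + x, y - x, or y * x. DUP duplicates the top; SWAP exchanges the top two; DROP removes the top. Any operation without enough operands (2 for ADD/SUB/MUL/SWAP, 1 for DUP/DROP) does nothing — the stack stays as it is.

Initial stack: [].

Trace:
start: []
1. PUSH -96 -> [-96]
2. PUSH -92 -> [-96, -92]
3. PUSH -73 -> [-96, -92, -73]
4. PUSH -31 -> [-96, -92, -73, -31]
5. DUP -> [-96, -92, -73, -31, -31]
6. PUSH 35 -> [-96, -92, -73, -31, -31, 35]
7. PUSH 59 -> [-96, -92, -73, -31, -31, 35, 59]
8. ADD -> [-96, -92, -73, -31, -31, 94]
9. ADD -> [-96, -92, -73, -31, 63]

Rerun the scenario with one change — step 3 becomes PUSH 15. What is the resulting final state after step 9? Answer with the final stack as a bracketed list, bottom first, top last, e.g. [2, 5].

[-96, -92, 15, -31, 63]

(re-executing from step 3 with the substitution; state before step 3: [-96, -92])
3. PUSH 15 -> [-96, -92, 15]
4. PUSH -31 -> [-96, -92, 15, -31]
5. DUP -> [-96, -92, 15, -31, -31]
6. PUSH 35 -> [-96, -92, 15, -31, -31, 35]
7. PUSH 59 -> [-96, -92, 15, -31, -31, 35, 59]
8. ADD -> [-96, -92, 15, -31, -31, 94]
9. ADD -> [-96, -92, 15, -31, 63]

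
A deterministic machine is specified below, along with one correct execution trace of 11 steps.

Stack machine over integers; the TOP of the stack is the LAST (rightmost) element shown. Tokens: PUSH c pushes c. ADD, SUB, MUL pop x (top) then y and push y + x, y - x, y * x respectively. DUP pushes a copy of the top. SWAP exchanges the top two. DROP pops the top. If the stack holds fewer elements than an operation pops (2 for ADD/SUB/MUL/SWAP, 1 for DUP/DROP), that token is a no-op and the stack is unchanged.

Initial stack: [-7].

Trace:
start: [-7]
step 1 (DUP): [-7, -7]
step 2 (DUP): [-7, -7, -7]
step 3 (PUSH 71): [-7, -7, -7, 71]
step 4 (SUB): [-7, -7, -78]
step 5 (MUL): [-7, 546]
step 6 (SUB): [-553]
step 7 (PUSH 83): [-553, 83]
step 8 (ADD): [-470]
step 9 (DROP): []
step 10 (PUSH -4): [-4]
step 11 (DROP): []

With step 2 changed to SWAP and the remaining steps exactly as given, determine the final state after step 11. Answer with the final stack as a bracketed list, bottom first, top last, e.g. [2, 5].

(re-executing from step 2 with the substitution; state before step 2: [-7, -7])
step 2 (SWAP): [-7, -7]
step 3 (PUSH 71): [-7, -7, 71]
step 4 (SUB): [-7, -78]
step 5 (MUL): [546]
step 6 (SUB): [546]
step 7 (PUSH 83): [546, 83]
step 8 (ADD): [629]
step 9 (DROP): []
step 10 (PUSH -4): [-4]
step 11 (DROP): []

[]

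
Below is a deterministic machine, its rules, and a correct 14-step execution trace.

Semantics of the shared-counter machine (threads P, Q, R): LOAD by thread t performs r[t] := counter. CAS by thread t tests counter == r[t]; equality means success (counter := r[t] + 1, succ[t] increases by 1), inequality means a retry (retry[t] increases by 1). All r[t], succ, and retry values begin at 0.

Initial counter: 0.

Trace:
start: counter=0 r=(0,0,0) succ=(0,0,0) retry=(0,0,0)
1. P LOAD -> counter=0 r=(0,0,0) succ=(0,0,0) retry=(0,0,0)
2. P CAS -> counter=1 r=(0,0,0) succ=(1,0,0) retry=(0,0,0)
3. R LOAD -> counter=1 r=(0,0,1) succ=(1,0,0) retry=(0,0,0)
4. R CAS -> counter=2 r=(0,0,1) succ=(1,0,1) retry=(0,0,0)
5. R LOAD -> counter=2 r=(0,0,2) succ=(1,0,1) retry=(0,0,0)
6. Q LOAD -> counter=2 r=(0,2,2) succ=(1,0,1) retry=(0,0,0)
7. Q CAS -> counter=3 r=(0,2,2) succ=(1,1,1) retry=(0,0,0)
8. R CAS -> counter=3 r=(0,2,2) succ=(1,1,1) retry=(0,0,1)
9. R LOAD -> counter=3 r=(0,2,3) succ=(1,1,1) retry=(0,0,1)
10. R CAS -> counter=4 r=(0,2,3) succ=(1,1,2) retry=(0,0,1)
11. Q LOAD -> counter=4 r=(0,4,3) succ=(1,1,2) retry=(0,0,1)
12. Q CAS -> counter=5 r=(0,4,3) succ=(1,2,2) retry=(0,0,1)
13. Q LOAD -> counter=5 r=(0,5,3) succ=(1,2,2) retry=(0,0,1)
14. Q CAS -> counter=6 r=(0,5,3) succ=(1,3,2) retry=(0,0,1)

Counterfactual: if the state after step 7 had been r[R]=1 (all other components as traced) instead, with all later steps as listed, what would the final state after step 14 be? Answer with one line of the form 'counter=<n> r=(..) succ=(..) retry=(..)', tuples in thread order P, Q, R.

counter=6 r=(0,5,3) succ=(1,3,2) retry=(0,0,1)

state after step 7 := counter=3 r=(0,2,1) succ=(1,1,1) retry=(0,0,0)
8. R CAS -> counter=3 r=(0,2,1) succ=(1,1,1) retry=(0,0,1)
9. R LOAD -> counter=3 r=(0,2,3) succ=(1,1,1) retry=(0,0,1)
10. R CAS -> counter=4 r=(0,2,3) succ=(1,1,2) retry=(0,0,1)
11. Q LOAD -> counter=4 r=(0,4,3) succ=(1,1,2) retry=(0,0,1)
12. Q CAS -> counter=5 r=(0,4,3) succ=(1,2,2) retry=(0,0,1)
13. Q LOAD -> counter=5 r=(0,5,3) succ=(1,2,2) retry=(0,0,1)
14. Q CAS -> counter=6 r=(0,5,3) succ=(1,3,2) retry=(0,0,1)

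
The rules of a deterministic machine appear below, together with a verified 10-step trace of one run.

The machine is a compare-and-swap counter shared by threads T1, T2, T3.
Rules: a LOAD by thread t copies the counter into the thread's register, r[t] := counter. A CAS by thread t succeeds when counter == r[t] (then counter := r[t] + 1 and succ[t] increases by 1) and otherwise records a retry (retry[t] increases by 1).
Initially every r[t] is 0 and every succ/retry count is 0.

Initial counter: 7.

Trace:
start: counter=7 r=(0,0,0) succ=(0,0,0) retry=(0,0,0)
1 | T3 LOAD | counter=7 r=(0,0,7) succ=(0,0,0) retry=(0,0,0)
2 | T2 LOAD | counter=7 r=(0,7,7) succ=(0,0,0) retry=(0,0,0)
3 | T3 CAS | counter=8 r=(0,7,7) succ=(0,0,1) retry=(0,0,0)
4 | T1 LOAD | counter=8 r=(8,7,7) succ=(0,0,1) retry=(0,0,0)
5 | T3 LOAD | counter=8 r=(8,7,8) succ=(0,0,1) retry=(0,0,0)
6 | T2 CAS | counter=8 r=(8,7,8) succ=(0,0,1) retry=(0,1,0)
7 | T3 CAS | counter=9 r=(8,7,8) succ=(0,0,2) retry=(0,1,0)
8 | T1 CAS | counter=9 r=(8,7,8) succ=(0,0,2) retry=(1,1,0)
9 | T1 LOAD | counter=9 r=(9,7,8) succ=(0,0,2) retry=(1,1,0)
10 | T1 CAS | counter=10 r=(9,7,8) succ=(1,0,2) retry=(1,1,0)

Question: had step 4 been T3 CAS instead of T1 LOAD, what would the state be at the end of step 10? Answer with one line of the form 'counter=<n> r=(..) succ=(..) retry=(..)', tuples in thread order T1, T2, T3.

counter=10 r=(9,7,8) succ=(1,0,2) retry=(1,1,1)

(re-executing from step 4 with the substitution; state before step 4: counter=8 r=(0,7,7) succ=(0,0,1) retry=(0,0,0))
4 | T3 CAS | counter=8 r=(0,7,7) succ=(0,0,1) retry=(0,0,1)
5 | T3 LOAD | counter=8 r=(0,7,8) succ=(0,0,1) retry=(0,0,1)
6 | T2 CAS | counter=8 r=(0,7,8) succ=(0,0,1) retry=(0,1,1)
7 | T3 CAS | counter=9 r=(0,7,8) succ=(0,0,2) retry=(0,1,1)
8 | T1 CAS | counter=9 r=(0,7,8) succ=(0,0,2) retry=(1,1,1)
9 | T1 LOAD | counter=9 r=(9,7,8) succ=(0,0,2) retry=(1,1,1)
10 | T1 CAS | counter=10 r=(9,7,8) succ=(1,0,2) retry=(1,1,1)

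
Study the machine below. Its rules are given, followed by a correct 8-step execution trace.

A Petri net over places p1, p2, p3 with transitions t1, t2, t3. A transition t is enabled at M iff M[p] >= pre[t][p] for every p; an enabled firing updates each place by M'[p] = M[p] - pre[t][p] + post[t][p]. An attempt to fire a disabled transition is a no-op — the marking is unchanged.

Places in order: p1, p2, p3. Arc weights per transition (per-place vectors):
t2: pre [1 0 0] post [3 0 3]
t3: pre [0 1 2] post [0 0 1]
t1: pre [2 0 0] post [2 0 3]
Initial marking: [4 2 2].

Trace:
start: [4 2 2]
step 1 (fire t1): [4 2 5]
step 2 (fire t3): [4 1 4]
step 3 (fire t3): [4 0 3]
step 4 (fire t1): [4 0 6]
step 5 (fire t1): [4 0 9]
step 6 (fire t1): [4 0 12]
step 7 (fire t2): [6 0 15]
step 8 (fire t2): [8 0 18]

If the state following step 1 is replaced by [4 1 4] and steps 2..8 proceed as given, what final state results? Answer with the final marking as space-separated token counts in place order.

state after step 1 := [4 1 4]
step 2 (fire t3): [4 0 3]
step 3 (fire t3): [4 0 3]
step 4 (fire t1): [4 0 6]
step 5 (fire t1): [4 0 9]
step 6 (fire t1): [4 0 12]
step 7 (fire t2): [6 0 15]
step 8 (fire t2): [8 0 18]

8 0 18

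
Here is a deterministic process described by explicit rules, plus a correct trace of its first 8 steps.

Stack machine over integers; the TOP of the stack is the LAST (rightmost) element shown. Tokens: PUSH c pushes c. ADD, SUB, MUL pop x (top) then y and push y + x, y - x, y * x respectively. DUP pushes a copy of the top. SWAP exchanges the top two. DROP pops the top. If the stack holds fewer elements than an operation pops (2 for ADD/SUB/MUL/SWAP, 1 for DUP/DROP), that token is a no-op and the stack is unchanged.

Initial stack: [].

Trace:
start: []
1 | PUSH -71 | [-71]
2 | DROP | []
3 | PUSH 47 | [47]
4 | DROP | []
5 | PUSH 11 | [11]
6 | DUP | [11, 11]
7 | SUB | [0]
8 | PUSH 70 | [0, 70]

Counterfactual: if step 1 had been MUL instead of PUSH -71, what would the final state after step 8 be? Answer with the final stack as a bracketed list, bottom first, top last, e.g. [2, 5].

(re-executing from step 1 with the substitution; state before step 1: [])
1 | MUL | []
2 | DROP | []
3 | PUSH 47 | [47]
4 | DROP | []
5 | PUSH 11 | [11]
6 | DUP | [11, 11]
7 | SUB | [0]
8 | PUSH 70 | [0, 70]

[0, 70]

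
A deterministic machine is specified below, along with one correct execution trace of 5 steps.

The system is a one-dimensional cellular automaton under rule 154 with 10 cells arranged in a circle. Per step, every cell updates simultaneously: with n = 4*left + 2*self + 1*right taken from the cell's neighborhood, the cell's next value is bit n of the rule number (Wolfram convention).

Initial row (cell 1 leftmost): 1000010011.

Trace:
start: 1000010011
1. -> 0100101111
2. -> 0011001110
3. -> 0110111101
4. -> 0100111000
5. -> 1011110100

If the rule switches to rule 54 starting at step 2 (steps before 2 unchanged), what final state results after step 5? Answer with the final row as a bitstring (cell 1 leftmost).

0100100000

(re-executing steps 2..5 under rule 54; state before step 2: 0100101111)
2. -> 1111110000
3. -> 0000001001
4. -> 1000011111
5. -> 0100100000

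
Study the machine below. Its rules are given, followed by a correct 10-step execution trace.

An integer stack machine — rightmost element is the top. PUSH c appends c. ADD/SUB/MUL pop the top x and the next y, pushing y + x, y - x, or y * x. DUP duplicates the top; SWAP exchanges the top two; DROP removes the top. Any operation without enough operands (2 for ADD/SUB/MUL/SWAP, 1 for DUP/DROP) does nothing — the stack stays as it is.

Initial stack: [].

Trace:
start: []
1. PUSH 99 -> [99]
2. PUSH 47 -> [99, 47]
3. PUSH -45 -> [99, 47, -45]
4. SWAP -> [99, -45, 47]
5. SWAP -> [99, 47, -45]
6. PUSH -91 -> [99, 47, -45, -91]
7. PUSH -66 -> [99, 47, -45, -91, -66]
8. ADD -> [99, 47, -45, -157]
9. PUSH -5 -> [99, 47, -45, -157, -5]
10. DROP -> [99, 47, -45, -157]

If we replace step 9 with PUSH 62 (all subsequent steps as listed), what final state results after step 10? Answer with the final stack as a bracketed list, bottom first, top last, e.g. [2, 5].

[99, 47, -45, -157]

(re-executing from step 9 with the substitution; state before step 9: [99, 47, -45, -157])
9. PUSH 62 -> [99, 47, -45, -157, 62]
10. DROP -> [99, 47, -45, -157]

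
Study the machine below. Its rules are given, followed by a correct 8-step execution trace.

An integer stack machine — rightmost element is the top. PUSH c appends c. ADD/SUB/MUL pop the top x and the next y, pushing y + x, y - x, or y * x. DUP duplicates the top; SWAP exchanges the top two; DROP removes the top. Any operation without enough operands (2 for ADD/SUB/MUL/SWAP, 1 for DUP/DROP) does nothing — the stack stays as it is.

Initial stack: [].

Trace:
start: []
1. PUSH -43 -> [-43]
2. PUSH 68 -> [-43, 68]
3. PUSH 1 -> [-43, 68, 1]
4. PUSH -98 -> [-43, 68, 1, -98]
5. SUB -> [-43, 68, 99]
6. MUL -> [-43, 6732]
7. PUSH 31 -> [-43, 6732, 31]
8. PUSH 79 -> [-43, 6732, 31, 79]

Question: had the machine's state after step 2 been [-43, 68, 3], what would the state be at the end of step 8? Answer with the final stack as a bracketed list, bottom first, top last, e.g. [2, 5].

[-43, 68, 297, 31, 79]

state after step 2 := [-43, 68, 3]
3. PUSH 1 -> [-43, 68, 3, 1]
4. PUSH -98 -> [-43, 68, 3, 1, -98]
5. SUB -> [-43, 68, 3, 99]
6. MUL -> [-43, 68, 297]
7. PUSH 31 -> [-43, 68, 297, 31]
8. PUSH 79 -> [-43, 68, 297, 31, 79]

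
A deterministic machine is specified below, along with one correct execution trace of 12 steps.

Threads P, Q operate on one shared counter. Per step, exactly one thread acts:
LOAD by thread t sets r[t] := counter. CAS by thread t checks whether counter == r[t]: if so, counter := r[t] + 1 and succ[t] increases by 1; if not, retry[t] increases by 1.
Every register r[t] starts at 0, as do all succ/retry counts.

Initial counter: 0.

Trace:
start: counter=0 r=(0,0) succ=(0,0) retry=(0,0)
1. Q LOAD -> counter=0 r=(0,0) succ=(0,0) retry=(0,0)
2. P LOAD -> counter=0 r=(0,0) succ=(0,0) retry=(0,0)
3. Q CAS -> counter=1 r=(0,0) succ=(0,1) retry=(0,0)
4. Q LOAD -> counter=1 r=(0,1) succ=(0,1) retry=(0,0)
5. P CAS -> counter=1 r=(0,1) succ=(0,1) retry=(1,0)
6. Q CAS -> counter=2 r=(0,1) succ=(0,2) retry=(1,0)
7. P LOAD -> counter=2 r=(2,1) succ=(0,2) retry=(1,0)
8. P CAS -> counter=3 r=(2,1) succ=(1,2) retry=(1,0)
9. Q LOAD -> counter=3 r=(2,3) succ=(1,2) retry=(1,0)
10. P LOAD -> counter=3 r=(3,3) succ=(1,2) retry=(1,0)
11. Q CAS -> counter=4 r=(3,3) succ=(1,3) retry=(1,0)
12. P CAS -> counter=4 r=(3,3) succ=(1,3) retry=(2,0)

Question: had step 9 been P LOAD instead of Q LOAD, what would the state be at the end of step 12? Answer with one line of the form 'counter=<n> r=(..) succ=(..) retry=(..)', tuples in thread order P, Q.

counter=4 r=(3,1) succ=(2,2) retry=(1,1)

(re-executing from step 9 with the substitution; state before step 9: counter=3 r=(2,1) succ=(1,2) retry=(1,0))
9. P LOAD -> counter=3 r=(3,1) succ=(1,2) retry=(1,0)
10. P LOAD -> counter=3 r=(3,1) succ=(1,2) retry=(1,0)
11. Q CAS -> counter=3 r=(3,1) succ=(1,2) retry=(1,1)
12. P CAS -> counter=4 r=(3,1) succ=(2,2) retry=(1,1)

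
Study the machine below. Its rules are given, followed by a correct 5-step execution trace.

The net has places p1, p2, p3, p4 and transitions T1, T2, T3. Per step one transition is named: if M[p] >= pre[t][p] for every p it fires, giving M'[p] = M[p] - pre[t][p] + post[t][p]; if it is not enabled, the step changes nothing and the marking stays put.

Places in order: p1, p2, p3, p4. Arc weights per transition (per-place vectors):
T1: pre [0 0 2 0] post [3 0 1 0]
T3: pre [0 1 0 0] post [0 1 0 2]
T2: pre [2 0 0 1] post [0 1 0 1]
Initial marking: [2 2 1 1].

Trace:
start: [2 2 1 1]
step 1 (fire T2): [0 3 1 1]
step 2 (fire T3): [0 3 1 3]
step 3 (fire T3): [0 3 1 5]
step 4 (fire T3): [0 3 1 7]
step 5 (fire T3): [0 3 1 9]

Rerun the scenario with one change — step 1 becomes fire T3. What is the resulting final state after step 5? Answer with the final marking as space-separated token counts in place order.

(re-executing from step 1 with the substitution; state before step 1: [2 2 1 1])
step 1 (fire T3): [2 2 1 3]
step 2 (fire T3): [2 2 1 5]
step 3 (fire T3): [2 2 1 7]
step 4 (fire T3): [2 2 1 9]
step 5 (fire T3): [2 2 1 11]

2 2 1 11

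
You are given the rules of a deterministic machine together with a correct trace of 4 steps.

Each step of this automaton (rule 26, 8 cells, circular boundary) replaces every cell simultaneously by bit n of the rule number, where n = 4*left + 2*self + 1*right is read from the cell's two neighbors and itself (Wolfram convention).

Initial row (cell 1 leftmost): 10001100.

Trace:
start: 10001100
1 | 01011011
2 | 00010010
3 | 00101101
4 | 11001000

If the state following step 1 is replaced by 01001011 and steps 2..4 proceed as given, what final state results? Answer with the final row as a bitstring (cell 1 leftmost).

state after step 1 := 01001011
2 | 00110010
3 | 01101101
4 | 01001000

01001000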